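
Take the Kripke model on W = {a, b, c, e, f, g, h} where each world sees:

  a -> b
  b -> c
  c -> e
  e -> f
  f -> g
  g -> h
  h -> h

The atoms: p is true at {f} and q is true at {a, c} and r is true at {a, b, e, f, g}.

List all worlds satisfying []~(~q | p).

a: successors {b}; ~(~q | p) there: b:F. ✗
b: successors {c}; ~(~q | p) there: c:T. ✓
c: successors {e}; ~(~q | p) there: e:F. ✗
e: successors {f}; ~(~q | p) there: f:F. ✗
f: successors {g}; ~(~q | p) there: g:F. ✗
g: successors {h}; ~(~q | p) there: h:F. ✗
h: successors {h}; ~(~q | p) there: h:F. ✗

{b}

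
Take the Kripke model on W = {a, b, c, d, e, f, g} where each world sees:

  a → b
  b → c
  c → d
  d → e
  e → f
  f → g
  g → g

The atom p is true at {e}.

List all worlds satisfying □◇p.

{c}

a: successors {b}; ◇p there: b:F. ✗
b: successors {c}; ◇p there: c:F. ✗
c: successors {d}; ◇p there: d:T. ✓
d: successors {e}; ◇p there: e:F. ✗
e: successors {f}; ◇p there: f:F. ✗
f: successors {g}; ◇p there: g:F. ✗
g: successors {g}; ◇p there: g:F. ✗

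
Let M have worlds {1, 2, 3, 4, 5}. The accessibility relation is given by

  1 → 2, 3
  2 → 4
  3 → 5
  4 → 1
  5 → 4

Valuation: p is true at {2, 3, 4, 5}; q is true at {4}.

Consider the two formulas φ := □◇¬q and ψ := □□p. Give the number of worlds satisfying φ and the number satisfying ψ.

For □◇¬q:
1: successors {2, 3}; ◇¬q there: 2:F, 3:T. ✗
2: successors {4}; ◇¬q there: 4:T. ✓
3: successors {5}; ◇¬q there: 5:F. ✗
4: successors {1}; ◇¬q there: 1:T. ✓
5: successors {4}; ◇¬q there: 4:T. ✓
— 3 worlds.
For □□p:
1: successors {2, 3}; □p there: 2:T, 3:T. ✓
2: successors {4}; □p there: 4:F. ✗
3: successors {5}; □p there: 5:T. ✓
4: successors {1}; □p there: 1:T. ✓
5: successors {4}; □p there: 4:F. ✗
— 3 worlds.

3 and 3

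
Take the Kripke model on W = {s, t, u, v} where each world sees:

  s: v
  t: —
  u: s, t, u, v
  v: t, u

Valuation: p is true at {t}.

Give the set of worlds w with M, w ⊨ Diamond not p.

{s, u, v}

s: successors {v}; not p there: v:T. ✓
t: no successors, so Diamond not p fails. ✗
u: successors {s, t, u, v}; not p there: s:T, t:F, u:T, v:T. ✓
v: successors {t, u}; not p there: t:F, u:T. ✓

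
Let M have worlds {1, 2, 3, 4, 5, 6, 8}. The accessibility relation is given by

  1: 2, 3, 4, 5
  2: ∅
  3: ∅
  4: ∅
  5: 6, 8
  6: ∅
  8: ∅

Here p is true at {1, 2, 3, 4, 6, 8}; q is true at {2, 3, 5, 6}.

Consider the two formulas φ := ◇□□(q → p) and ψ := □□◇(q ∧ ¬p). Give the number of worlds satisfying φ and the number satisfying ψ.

For ◇□□(q → p):
1: successors {2, 3, 4, 5}; □□(q → p) there: 2:T, 3:T, 4:T, 5:T. ✓
2: no successors, so ◇□□(q → p) fails. ✗
3: no successors, so ◇□□(q → p) fails. ✗
4: no successors, so ◇□□(q → p) fails. ✗
5: successors {6, 8}; □□(q → p) there: 6:T, 8:T. ✓
6: no successors, so ◇□□(q → p) fails. ✗
8: no successors, so ◇□□(q → p) fails. ✗
— 2 worlds.
For □□◇(q ∧ ¬p):
1: successors {2, 3, 4, 5}; □◇(q ∧ ¬p) there: 2:T, 3:T, 4:T, 5:F. ✗
2: no successors, so □□◇(q ∧ ¬p) holds vacuously. ✓
3: no successors, so □□◇(q ∧ ¬p) holds vacuously. ✓
4: no successors, so □□◇(q ∧ ¬p) holds vacuously. ✓
5: successors {6, 8}; □◇(q ∧ ¬p) there: 6:T, 8:T. ✓
6: no successors, so □□◇(q ∧ ¬p) holds vacuously. ✓
8: no successors, so □□◇(q ∧ ¬p) holds vacuously. ✓
— 6 worlds.

2 and 6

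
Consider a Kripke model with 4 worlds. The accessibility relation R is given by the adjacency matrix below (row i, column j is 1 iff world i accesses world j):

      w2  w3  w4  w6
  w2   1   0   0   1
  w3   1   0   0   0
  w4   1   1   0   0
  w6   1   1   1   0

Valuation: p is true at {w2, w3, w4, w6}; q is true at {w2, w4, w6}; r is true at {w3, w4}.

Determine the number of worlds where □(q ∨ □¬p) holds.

2

w2: successors {w2, w6}; q ∨ □¬p there: w2:T, w6:T. ✓
w3: successors {w2}; q ∨ □¬p there: w2:T. ✓
w4: successors {w2, w3}; q ∨ □¬p there: w2:T, w3:F. ✗
w6: successors {w2, w3, w4}; q ∨ □¬p there: w2:T, w3:F, w4:T. ✗
Satisfying worlds: {w2, w3}.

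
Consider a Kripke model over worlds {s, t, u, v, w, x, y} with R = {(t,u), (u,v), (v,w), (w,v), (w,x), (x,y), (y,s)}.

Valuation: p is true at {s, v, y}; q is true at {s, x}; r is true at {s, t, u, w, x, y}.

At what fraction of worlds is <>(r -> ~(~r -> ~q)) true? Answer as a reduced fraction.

s: no successors, so <>(r -> ~(~r -> ~q)) fails. ✗
t: successors {u}; r -> ~(~r -> ~q) there: u:F. ✗
u: successors {v}; r -> ~(~r -> ~q) there: v:T. ✓
v: successors {w}; r -> ~(~r -> ~q) there: w:F. ✗
w: successors {v, x}; r -> ~(~r -> ~q) there: v:T, x:F. ✓
x: successors {y}; r -> ~(~r -> ~q) there: y:F. ✗
y: successors {s}; r -> ~(~r -> ~q) there: s:F. ✗
That's 2 of 7 worlds, so 2/7.

2/7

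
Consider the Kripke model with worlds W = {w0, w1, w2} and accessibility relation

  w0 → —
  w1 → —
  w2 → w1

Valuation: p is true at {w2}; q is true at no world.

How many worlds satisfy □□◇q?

3

w0: no successors, so □□◇q holds vacuously. ✓
w1: no successors, so □□◇q holds vacuously. ✓
w2: successors {w1}; □◇q there: w1:T. ✓
Satisfying worlds: {w0, w1, w2}.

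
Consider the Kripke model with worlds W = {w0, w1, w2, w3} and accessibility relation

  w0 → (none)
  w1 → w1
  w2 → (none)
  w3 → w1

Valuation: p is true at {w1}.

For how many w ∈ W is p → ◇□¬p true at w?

3

w0: p is F, ◇□¬p is F. ✓
w1: p is T, ◇□¬p is F. ✗
w2: p is F, ◇□¬p is F. ✓
w3: p is F, ◇□¬p is F. ✓
Satisfying worlds: {w0, w2, w3}.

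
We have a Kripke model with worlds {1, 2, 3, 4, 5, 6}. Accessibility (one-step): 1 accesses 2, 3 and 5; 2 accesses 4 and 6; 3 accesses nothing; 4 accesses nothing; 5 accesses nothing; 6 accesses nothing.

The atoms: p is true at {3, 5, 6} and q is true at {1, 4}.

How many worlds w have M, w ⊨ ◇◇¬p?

1

1: successors {2, 3, 5}; ◇¬p there: 2:T, 3:F, 5:F. ✓
2: successors {4, 6}; ◇¬p there: 4:F, 6:F. ✗
3: no successors, so ◇◇¬p fails. ✗
4: no successors, so ◇◇¬p fails. ✗
5: no successors, so ◇◇¬p fails. ✗
6: no successors, so ◇◇¬p fails. ✗
Satisfying worlds: {1}.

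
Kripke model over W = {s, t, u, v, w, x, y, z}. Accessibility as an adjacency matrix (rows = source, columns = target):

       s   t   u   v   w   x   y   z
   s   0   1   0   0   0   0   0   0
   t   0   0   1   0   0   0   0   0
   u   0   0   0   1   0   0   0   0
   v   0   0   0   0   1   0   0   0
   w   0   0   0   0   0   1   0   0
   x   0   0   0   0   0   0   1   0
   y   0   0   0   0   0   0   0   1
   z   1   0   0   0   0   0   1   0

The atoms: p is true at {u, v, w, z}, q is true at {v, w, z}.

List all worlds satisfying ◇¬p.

{s, w, x, z}

s: successors {t}; ¬p there: t:T. ✓
t: successors {u}; ¬p there: u:F. ✗
u: successors {v}; ¬p there: v:F. ✗
v: successors {w}; ¬p there: w:F. ✗
w: successors {x}; ¬p there: x:T. ✓
x: successors {y}; ¬p there: y:T. ✓
y: successors {z}; ¬p there: z:F. ✗
z: successors {s, y}; ¬p there: s:T, y:T. ✓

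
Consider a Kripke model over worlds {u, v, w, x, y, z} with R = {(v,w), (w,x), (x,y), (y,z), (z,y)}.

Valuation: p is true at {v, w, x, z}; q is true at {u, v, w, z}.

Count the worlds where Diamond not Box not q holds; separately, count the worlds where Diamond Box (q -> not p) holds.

2 and 3

For Diamond not Box not q:
u: no successors, so Diamond not Box not q fails. ✗
v: successors {w}; not Box not q there: w:F. ✗
w: successors {x}; not Box not q there: x:F. ✗
x: successors {y}; not Box not q there: y:T. ✓
y: successors {z}; not Box not q there: z:F. ✗
z: successors {y}; not Box not q there: y:T. ✓
— 2 worlds.
For Diamond Box (q -> not p):
u: no successors, so Diamond Box (q -> not p) fails. ✗
v: successors {w}; Box (q -> not p) there: w:T. ✓
w: successors {x}; Box (q -> not p) there: x:T. ✓
x: successors {y}; Box (q -> not p) there: y:F. ✗
y: successors {z}; Box (q -> not p) there: z:T. ✓
z: successors {y}; Box (q -> not p) there: y:F. ✗
— 3 worlds.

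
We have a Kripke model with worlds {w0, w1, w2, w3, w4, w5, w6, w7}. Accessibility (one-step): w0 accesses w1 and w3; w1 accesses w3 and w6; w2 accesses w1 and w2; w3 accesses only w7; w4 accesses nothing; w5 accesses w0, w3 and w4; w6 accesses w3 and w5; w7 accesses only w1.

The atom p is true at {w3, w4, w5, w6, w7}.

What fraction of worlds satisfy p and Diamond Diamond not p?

w0: p is F, Diamond Diamond not p is F. ✗
w1: p is F, Diamond Diamond not p is F. ✗
w2: p is F, Diamond Diamond not p is T. ✗
w3: p is T, Diamond Diamond not p is T. ✓
w4: p is T, Diamond Diamond not p is F. ✗
w5: p is T, Diamond Diamond not p is T. ✓
w6: p is T, Diamond Diamond not p is T. ✓
w7: p is T, Diamond Diamond not p is F. ✗
That's 3 of 8 worlds, so 3/8.

3/8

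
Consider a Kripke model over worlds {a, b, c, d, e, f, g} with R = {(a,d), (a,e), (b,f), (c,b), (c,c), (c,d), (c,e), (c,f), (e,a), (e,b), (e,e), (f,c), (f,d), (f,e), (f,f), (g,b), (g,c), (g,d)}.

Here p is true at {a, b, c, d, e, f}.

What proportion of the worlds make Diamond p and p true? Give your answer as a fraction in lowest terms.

a: Diamond p is T, p is T. ✓
b: Diamond p is T, p is T. ✓
c: Diamond p is T, p is T. ✓
d: Diamond p is F, p is T. ✗
e: Diamond p is T, p is T. ✓
f: Diamond p is T, p is T. ✓
g: Diamond p is T, p is F. ✗
That's 5 of 7 worlds, so 5/7.

5/7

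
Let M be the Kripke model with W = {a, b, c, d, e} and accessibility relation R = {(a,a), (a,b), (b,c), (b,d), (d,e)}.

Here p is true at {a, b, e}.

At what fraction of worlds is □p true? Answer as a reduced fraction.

4/5

a: successors {a, b}; p there: a:T, b:T. ✓
b: successors {c, d}; p there: c:F, d:F. ✗
c: no successors, so □p holds vacuously. ✓
d: successors {e}; p there: e:T. ✓
e: no successors, so □p holds vacuously. ✓
That's 4 of 5 worlds, so 4/5.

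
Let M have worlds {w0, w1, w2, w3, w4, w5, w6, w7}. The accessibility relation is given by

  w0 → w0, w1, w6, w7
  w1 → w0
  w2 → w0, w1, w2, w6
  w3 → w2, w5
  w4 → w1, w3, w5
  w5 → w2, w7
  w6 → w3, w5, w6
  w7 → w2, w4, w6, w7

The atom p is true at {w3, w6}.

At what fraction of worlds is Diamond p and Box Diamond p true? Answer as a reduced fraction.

w0: Diamond p is T, Box Diamond p is F. ✗
w1: Diamond p is F, Box Diamond p is T. ✗
w2: Diamond p is T, Box Diamond p is F. ✗
w3: Diamond p is F, Box Diamond p is F. ✗
w4: Diamond p is T, Box Diamond p is F. ✗
w5: Diamond p is F, Box Diamond p is T. ✗
w6: Diamond p is T, Box Diamond p is F. ✗
w7: Diamond p is T, Box Diamond p is T. ✓
That's 1 of 8 worlds, so 1/8.

1/8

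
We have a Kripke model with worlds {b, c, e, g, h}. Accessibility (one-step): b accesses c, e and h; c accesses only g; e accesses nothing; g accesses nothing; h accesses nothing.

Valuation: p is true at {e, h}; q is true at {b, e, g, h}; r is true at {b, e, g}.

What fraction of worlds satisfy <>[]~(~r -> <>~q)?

b: successors {c, e, h}; []~(~r -> <>~q) there: c:F, e:T, h:T. ✓
c: successors {g}; []~(~r -> <>~q) there: g:T. ✓
e: no successors, so <>[]~(~r -> <>~q) fails. ✗
g: no successors, so <>[]~(~r -> <>~q) fails. ✗
h: no successors, so <>[]~(~r -> <>~q) fails. ✗
That's 2 of 5 worlds, so 2/5.

2/5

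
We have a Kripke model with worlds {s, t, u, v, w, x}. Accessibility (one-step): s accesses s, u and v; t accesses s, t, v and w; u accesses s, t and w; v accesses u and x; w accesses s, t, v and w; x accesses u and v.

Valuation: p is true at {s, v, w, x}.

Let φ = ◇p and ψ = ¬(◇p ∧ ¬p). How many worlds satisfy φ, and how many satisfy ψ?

6 and 4

For ◇p:
s: successors {s, u, v}; p there: s:T, u:F, v:T. ✓
t: successors {s, t, v, w}; p there: s:T, t:F, v:T, w:T. ✓
u: successors {s, t, w}; p there: s:T, t:F, w:T. ✓
v: successors {u, x}; p there: u:F, x:T. ✓
w: successors {s, t, v, w}; p there: s:T, t:F, v:T, w:T. ✓
x: successors {u, v}; p there: u:F, v:T. ✓
— 6 worlds.
For ¬(◇p ∧ ¬p):
s: ◇p ∧ ¬p is F. ✓
t: ◇p ∧ ¬p is T. ✗
u: ◇p ∧ ¬p is T. ✗
v: ◇p ∧ ¬p is F. ✓
w: ◇p ∧ ¬p is F. ✓
x: ◇p ∧ ¬p is F. ✓
— 4 worlds.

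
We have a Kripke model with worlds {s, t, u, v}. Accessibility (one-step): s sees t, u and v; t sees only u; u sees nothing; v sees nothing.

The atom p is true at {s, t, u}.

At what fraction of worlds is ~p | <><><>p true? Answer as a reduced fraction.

s: ~p is F, <><><>p is F. ✗
t: ~p is F, <><><>p is F. ✗
u: ~p is F, <><><>p is F. ✗
v: ~p is T, <><><>p is F. ✓
That's 1 of 4 worlds, so 1/4.

1/4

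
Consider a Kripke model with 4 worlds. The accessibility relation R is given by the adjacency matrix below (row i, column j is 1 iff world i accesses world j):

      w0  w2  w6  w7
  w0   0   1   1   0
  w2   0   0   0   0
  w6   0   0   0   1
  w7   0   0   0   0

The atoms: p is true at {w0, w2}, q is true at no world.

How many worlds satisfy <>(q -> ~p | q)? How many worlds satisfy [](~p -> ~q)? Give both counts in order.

For <>(q -> ~p | q):
w0: successors {w2, w6}; q -> ~p | q there: w2:T, w6:T. ✓
w2: no successors, so <>(q -> ~p | q) fails. ✗
w6: successors {w7}; q -> ~p | q there: w7:T. ✓
w7: no successors, so <>(q -> ~p | q) fails. ✗
— 2 worlds.
For [](~p -> ~q):
w0: successors {w2, w6}; ~p -> ~q there: w2:T, w6:T. ✓
w2: no successors, so [](~p -> ~q) holds vacuously. ✓
w6: successors {w7}; ~p -> ~q there: w7:T. ✓
w7: no successors, so [](~p -> ~q) holds vacuously. ✓
— 4 worlds.

2 and 4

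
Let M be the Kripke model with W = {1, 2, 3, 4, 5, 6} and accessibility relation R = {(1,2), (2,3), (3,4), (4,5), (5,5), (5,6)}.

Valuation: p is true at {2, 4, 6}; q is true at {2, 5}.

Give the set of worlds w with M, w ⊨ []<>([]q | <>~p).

{2, 3, 4, 6}

1: successors {2}; <>([]q | <>~p) there: 2:F. ✗
2: successors {3}; <>([]q | <>~p) there: 3:T. ✓
3: successors {4}; <>([]q | <>~p) there: 4:T. ✓
4: successors {5}; <>([]q | <>~p) there: 5:T. ✓
5: successors {5, 6}; <>([]q | <>~p) there: 5:T, 6:F. ✗
6: no successors, so []<>([]q | <>~p) holds vacuously. ✓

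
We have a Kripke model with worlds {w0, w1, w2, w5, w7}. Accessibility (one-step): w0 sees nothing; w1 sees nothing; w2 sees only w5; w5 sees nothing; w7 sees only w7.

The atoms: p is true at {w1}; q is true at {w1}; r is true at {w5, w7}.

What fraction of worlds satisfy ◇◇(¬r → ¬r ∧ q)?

w0: no successors, so ◇◇(¬r → ¬r ∧ q) fails. ✗
w1: no successors, so ◇◇(¬r → ¬r ∧ q) fails. ✗
w2: successors {w5}; ◇(¬r → ¬r ∧ q) there: w5:F. ✗
w5: no successors, so ◇◇(¬r → ¬r ∧ q) fails. ✗
w7: successors {w7}; ◇(¬r → ¬r ∧ q) there: w7:T. ✓
That's 1 of 5 worlds, so 1/5.

1/5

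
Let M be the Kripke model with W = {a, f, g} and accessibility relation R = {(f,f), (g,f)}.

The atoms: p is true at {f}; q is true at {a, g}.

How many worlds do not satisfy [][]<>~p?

2

a: no successors, so [][]<>~p holds vacuously. ✓
f: successors {f}; []<>~p there: f:F. ✗
g: successors {f}; []<>~p there: f:F. ✗
Satisfying worlds: {a}.
So [][]<>~p fails at the other 2 worlds.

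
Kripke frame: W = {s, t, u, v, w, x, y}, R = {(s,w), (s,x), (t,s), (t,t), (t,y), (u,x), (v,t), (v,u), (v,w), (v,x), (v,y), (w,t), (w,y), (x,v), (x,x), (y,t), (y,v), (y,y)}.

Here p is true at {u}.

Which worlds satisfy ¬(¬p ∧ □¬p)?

{u, v}

s: ¬p ∧ □¬p is T. ✗
t: ¬p ∧ □¬p is T. ✗
u: ¬p ∧ □¬p is F. ✓
v: ¬p ∧ □¬p is F. ✓
w: ¬p ∧ □¬p is T. ✗
x: ¬p ∧ □¬p is T. ✗
y: ¬p ∧ □¬p is T. ✗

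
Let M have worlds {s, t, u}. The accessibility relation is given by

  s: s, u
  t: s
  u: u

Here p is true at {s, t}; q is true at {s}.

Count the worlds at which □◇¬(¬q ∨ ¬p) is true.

s: successors {s, u}; ◇¬(¬q ∨ ¬p) there: s:T, u:F. ✗
t: successors {s}; ◇¬(¬q ∨ ¬p) there: s:T. ✓
u: successors {u}; ◇¬(¬q ∨ ¬p) there: u:F. ✗
Satisfying worlds: {t}.

1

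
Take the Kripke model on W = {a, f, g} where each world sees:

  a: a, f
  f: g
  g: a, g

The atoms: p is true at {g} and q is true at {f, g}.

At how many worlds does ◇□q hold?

1

a: successors {a, f}; □q there: a:F, f:T. ✓
f: successors {g}; □q there: g:F. ✗
g: successors {a, g}; □q there: a:F, g:F. ✗
Satisfying worlds: {a}.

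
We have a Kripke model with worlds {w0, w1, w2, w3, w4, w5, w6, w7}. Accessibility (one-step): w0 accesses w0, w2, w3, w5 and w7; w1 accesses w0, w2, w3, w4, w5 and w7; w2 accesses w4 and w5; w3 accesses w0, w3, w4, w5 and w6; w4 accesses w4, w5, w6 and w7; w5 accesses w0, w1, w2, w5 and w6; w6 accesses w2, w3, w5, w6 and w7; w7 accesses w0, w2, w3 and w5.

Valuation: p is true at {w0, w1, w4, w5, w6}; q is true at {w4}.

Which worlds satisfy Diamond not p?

w0: successors {w0, w2, w3, w5, w7}; not p there: w0:F, w2:T, w3:T, w5:F, w7:T. ✓
w1: successors {w0, w2, w3, w4, w5, w7}; not p there: w0:F, w2:T, w3:T, w4:F, w5:F, w7:T. ✓
w2: successors {w4, w5}; not p there: w4:F, w5:F. ✗
w3: successors {w0, w3, w4, w5, w6}; not p there: w0:F, w3:T, w4:F, w5:F, w6:F. ✓
w4: successors {w4, w5, w6, w7}; not p there: w4:F, w5:F, w6:F, w7:T. ✓
w5: successors {w0, w1, w2, w5, w6}; not p there: w0:F, w1:F, w2:T, w5:F, w6:F. ✓
w6: successors {w2, w3, w5, w6, w7}; not p there: w2:T, w3:T, w5:F, w6:F, w7:T. ✓
w7: successors {w0, w2, w3, w5}; not p there: w0:F, w2:T, w3:T, w5:F. ✓

{w0, w1, w3, w4, w5, w6, w7}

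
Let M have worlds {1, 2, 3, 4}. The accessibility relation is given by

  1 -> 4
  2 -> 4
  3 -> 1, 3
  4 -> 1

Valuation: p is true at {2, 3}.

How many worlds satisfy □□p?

1: successors {4}; □p there: 4:F. ✗
2: successors {4}; □p there: 4:F. ✗
3: successors {1, 3}; □p there: 1:F, 3:F. ✗
4: successors {1}; □p there: 1:F. ✗
Satisfying worlds: ∅.

0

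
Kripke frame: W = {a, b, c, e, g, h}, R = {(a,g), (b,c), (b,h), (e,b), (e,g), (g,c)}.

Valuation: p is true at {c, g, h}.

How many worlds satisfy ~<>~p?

a: <>~p is F. ✓
b: <>~p is F. ✓
c: <>~p is F. ✓
e: <>~p is T. ✗
g: <>~p is F. ✓
h: <>~p is F. ✓
Satisfying worlds: {a, b, c, g, h}.

5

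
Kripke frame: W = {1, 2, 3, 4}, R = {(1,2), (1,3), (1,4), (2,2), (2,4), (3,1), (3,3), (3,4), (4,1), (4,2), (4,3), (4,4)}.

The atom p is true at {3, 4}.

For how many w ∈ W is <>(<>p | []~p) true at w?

4

1: successors {2, 3, 4}; <>p | []~p there: 2:T, 3:T, 4:T. ✓
2: successors {2, 4}; <>p | []~p there: 2:T, 4:T. ✓
3: successors {1, 3, 4}; <>p | []~p there: 1:T, 3:T, 4:T. ✓
4: successors {1, 2, 3, 4}; <>p | []~p there: 1:T, 2:T, 3:T, 4:T. ✓
Satisfying worlds: {1, 2, 3, 4}.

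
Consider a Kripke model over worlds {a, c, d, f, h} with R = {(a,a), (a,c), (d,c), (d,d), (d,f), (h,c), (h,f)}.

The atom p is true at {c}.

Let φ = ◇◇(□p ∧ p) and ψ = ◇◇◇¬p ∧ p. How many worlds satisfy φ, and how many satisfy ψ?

2 and 0

For ◇◇(□p ∧ p):
a: successors {a, c}; ◇(□p ∧ p) there: a:T, c:F. ✓
c: no successors, so ◇◇(□p ∧ p) fails. ✗
d: successors {c, d, f}; ◇(□p ∧ p) there: c:F, d:T, f:F. ✓
f: no successors, so ◇◇(□p ∧ p) fails. ✗
h: successors {c, f}; ◇(□p ∧ p) there: c:F, f:F. ✗
— 2 worlds.
For ◇◇◇¬p ∧ p:
a: ◇◇◇¬p is T, p is F. ✗
c: ◇◇◇¬p is F, p is T. ✗
d: ◇◇◇¬p is T, p is F. ✗
f: ◇◇◇¬p is F, p is F. ✗
h: ◇◇◇¬p is F, p is F. ✗
— 0 worlds.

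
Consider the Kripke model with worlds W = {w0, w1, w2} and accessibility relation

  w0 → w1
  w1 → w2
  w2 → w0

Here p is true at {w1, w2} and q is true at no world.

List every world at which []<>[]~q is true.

w0: successors {w1}; <>[]~q there: w1:T. ✓
w1: successors {w2}; <>[]~q there: w2:T. ✓
w2: successors {w0}; <>[]~q there: w0:T. ✓

{w0, w1, w2}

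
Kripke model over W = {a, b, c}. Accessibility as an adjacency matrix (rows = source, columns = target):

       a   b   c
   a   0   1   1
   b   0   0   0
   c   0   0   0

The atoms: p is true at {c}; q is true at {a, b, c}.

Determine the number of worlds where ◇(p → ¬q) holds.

a: successors {b, c}; p → ¬q there: b:T, c:F. ✓
b: no successors, so ◇(p → ¬q) fails. ✗
c: no successors, so ◇(p → ¬q) fails. ✗
Satisfying worlds: {a}.

1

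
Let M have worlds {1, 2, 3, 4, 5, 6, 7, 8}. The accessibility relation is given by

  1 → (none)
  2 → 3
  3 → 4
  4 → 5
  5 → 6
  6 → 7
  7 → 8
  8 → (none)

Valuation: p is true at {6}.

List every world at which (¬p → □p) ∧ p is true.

{6}

1: ¬p → □p is T, p is F. ✗
2: ¬p → □p is F, p is F. ✗
3: ¬p → □p is F, p is F. ✗
4: ¬p → □p is F, p is F. ✗
5: ¬p → □p is T, p is F. ✗
6: ¬p → □p is T, p is T. ✓
7: ¬p → □p is F, p is F. ✗
8: ¬p → □p is T, p is F. ✗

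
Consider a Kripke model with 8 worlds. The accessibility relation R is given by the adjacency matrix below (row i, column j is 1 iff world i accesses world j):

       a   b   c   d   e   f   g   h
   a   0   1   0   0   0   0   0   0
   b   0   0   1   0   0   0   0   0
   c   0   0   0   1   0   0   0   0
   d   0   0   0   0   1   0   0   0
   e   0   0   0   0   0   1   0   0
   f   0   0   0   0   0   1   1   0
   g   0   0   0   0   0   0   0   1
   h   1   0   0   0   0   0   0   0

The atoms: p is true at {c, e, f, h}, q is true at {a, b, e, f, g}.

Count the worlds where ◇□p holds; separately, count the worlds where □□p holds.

4 and 3

For ◇□p:
a: successors {b}; □p there: b:T. ✓
b: successors {c}; □p there: c:F. ✗
c: successors {d}; □p there: d:T. ✓
d: successors {e}; □p there: e:T. ✓
e: successors {f}; □p there: f:F. ✗
f: successors {f, g}; □p there: f:F, g:T. ✓
g: successors {h}; □p there: h:F. ✗
h: successors {a}; □p there: a:F. ✗
— 4 worlds.
For □□p:
a: successors {b}; □p there: b:T. ✓
b: successors {c}; □p there: c:F. ✗
c: successors {d}; □p there: d:T. ✓
d: successors {e}; □p there: e:T. ✓
e: successors {f}; □p there: f:F. ✗
f: successors {f, g}; □p there: f:F, g:T. ✗
g: successors {h}; □p there: h:F. ✗
h: successors {a}; □p there: a:F. ✗
— 3 worlds.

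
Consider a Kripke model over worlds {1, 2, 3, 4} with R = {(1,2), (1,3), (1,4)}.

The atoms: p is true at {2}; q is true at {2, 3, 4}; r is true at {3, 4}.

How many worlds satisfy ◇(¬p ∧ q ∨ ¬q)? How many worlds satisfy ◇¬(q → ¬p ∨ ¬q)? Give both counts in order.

For ◇(¬p ∧ q ∨ ¬q):
1: successors {2, 3, 4}; ¬p ∧ q ∨ ¬q there: 2:F, 3:T, 4:T. ✓
2: no successors, so ◇(¬p ∧ q ∨ ¬q) fails. ✗
3: no successors, so ◇(¬p ∧ q ∨ ¬q) fails. ✗
4: no successors, so ◇(¬p ∧ q ∨ ¬q) fails. ✗
— 1 world.
For ◇¬(q → ¬p ∨ ¬q):
1: successors {2, 3, 4}; ¬(q → ¬p ∨ ¬q) there: 2:T, 3:F, 4:F. ✓
2: no successors, so ◇¬(q → ¬p ∨ ¬q) fails. ✗
3: no successors, so ◇¬(q → ¬p ∨ ¬q) fails. ✗
4: no successors, so ◇¬(q → ¬p ∨ ¬q) fails. ✗
— 1 world.

1 and 1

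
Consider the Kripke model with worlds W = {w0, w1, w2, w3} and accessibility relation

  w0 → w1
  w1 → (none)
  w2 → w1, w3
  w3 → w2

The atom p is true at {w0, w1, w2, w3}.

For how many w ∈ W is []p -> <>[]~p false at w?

2

w0: []p is T, <>[]~p is T. ✓
w1: []p is T, <>[]~p is F. ✗
w2: []p is T, <>[]~p is T. ✓
w3: []p is T, <>[]~p is F. ✗
Satisfying worlds: {w0, w2}.
So []p -> <>[]~p fails at the other 2 worlds.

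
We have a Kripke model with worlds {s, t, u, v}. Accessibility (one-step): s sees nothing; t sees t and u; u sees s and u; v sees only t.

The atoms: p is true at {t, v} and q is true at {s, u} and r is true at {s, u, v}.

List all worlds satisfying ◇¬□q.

s: no successors, so ◇¬□q fails. ✗
t: successors {t, u}; ¬□q there: t:T, u:F. ✓
u: successors {s, u}; ¬□q there: s:F, u:F. ✗
v: successors {t}; ¬□q there: t:T. ✓

{t, v}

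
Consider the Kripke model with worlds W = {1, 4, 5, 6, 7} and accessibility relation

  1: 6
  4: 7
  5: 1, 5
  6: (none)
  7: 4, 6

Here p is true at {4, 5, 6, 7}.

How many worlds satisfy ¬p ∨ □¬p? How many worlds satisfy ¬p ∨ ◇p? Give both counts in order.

For ¬p ∨ □¬p:
1: ¬p is T, □¬p is F. ✓
4: ¬p is F, □¬p is F. ✗
5: ¬p is F, □¬p is F. ✗
6: ¬p is F, □¬p is T. ✓
7: ¬p is F, □¬p is F. ✗
— 2 worlds.
For ¬p ∨ ◇p:
1: ¬p is T, ◇p is T. ✓
4: ¬p is F, ◇p is T. ✓
5: ¬p is F, ◇p is T. ✓
6: ¬p is F, ◇p is F. ✗
7: ¬p is F, ◇p is T. ✓
— 4 worlds.

2 and 4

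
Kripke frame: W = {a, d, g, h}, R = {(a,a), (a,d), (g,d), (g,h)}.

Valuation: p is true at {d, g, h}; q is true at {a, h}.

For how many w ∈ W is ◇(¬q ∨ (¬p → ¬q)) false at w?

2

a: successors {a, d}; ¬q ∨ (¬p → ¬q) there: a:F, d:T. ✓
d: no successors, so ◇(¬q ∨ (¬p → ¬q)) fails. ✗
g: successors {d, h}; ¬q ∨ (¬p → ¬q) there: d:T, h:T. ✓
h: no successors, so ◇(¬q ∨ (¬p → ¬q)) fails. ✗
Satisfying worlds: {a, g}.
So ◇(¬q ∨ (¬p → ¬q)) fails at the other 2 worlds.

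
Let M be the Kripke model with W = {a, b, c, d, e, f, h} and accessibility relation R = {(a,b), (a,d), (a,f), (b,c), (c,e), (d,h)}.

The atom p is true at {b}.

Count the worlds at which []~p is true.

a: successors {b, d, f}; ~p there: b:F, d:T, f:T. ✗
b: successors {c}; ~p there: c:T. ✓
c: successors {e}; ~p there: e:T. ✓
d: successors {h}; ~p there: h:T. ✓
e: no successors, so []~p holds vacuously. ✓
f: no successors, so []~p holds vacuously. ✓
h: no successors, so []~p holds vacuously. ✓
Satisfying worlds: {b, c, d, e, f, h}.

6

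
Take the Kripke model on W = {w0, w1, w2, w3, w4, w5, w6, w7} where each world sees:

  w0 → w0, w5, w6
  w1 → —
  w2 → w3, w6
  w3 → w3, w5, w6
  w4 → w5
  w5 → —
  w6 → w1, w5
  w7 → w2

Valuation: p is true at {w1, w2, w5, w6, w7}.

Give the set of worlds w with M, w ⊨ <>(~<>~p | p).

w0: successors {w0, w5, w6}; ~<>~p | p there: w0:F, w5:T, w6:T. ✓
w1: no successors, so <>(~<>~p | p) fails. ✗
w2: successors {w3, w6}; ~<>~p | p there: w3:F, w6:T. ✓
w3: successors {w3, w5, w6}; ~<>~p | p there: w3:F, w5:T, w6:T. ✓
w4: successors {w5}; ~<>~p | p there: w5:T. ✓
w5: no successors, so <>(~<>~p | p) fails. ✗
w6: successors {w1, w5}; ~<>~p | p there: w1:T, w5:T. ✓
w7: successors {w2}; ~<>~p | p there: w2:T. ✓

{w0, w2, w3, w4, w6, w7}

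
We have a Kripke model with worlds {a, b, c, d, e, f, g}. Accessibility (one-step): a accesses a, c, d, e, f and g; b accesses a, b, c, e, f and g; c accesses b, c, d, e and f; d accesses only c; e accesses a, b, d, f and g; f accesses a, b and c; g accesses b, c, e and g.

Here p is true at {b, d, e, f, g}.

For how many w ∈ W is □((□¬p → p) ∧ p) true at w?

0

a: successors {a, c, d, e, f, g}; (□¬p → p) ∧ p there: a:F, c:F, d:T, e:T, f:T, g:T. ✗
b: successors {a, b, c, e, f, g}; (□¬p → p) ∧ p there: a:F, b:T, c:F, e:T, f:T, g:T. ✗
c: successors {b, c, d, e, f}; (□¬p → p) ∧ p there: b:T, c:F, d:T, e:T, f:T. ✗
d: successors {c}; (□¬p → p) ∧ p there: c:F. ✗
e: successors {a, b, d, f, g}; (□¬p → p) ∧ p there: a:F, b:T, d:T, f:T, g:T. ✗
f: successors {a, b, c}; (□¬p → p) ∧ p there: a:F, b:T, c:F. ✗
g: successors {b, c, e, g}; (□¬p → p) ∧ p there: b:T, c:F, e:T, g:T. ✗
Satisfying worlds: ∅.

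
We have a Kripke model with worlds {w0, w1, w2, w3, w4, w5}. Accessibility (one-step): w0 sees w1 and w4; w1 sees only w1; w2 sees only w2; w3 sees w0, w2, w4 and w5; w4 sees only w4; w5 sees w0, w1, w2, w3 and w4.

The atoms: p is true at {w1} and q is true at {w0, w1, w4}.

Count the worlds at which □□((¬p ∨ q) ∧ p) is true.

w0: successors {w1, w4}; □((¬p ∨ q) ∧ p) there: w1:T, w4:F. ✗
w1: successors {w1}; □((¬p ∨ q) ∧ p) there: w1:T. ✓
w2: successors {w2}; □((¬p ∨ q) ∧ p) there: w2:F. ✗
w3: successors {w0, w2, w4, w5}; □((¬p ∨ q) ∧ p) there: w0:F, w2:F, w4:F, w5:F. ✗
w4: successors {w4}; □((¬p ∨ q) ∧ p) there: w4:F. ✗
w5: successors {w0, w1, w2, w3, w4}; □((¬p ∨ q) ∧ p) there: w0:F, w1:T, w2:F, w3:F, w4:F. ✗
Satisfying worlds: {w1}.

1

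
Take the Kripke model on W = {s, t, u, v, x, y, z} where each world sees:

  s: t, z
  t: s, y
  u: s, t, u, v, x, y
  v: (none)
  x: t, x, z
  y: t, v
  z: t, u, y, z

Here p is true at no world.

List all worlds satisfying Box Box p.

{v}

s: successors {t, z}; Box p there: t:F, z:F. ✗
t: successors {s, y}; Box p there: s:F, y:F. ✗
u: successors {s, t, u, v, x, y}; Box p there: s:F, t:F, u:F, v:T, x:F, y:F. ✗
v: no successors, so Box Box p holds vacuously. ✓
x: successors {t, x, z}; Box p there: t:F, x:F, z:F. ✗
y: successors {t, v}; Box p there: t:F, v:T. ✗
z: successors {t, u, y, z}; Box p there: t:F, u:F, y:F, z:F. ✗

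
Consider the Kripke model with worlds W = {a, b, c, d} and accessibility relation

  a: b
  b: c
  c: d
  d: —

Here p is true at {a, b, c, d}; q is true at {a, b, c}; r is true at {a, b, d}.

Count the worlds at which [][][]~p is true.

3

a: successors {b}; [][]~p there: b:F. ✗
b: successors {c}; [][]~p there: c:T. ✓
c: successors {d}; [][]~p there: d:T. ✓
d: no successors, so [][][]~p holds vacuously. ✓
Satisfying worlds: {b, c, d}.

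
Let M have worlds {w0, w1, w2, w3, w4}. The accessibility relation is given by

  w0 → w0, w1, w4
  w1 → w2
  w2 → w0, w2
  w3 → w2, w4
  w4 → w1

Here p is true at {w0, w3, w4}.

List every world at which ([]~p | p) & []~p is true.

w0: []~p | p is T, []~p is F. ✗
w1: []~p | p is T, []~p is T. ✓
w2: []~p | p is F, []~p is F. ✗
w3: []~p | p is T, []~p is F. ✗
w4: []~p | p is T, []~p is T. ✓

{w1, w4}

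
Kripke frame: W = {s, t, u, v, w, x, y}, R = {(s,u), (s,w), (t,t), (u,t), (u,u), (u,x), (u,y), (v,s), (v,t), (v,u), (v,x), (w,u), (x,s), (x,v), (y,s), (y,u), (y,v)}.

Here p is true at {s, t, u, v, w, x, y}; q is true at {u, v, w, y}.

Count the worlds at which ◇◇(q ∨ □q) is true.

s: successors {u, w}; ◇(q ∨ □q) there: u:T, w:T. ✓
t: successors {t}; ◇(q ∨ □q) there: t:F. ✗
u: successors {t, u, x, y}; ◇(q ∨ □q) there: t:F, u:T, x:T, y:T. ✓
v: successors {s, t, u, x}; ◇(q ∨ □q) there: s:T, t:F, u:T, x:T. ✓
w: successors {u}; ◇(q ∨ □q) there: u:T. ✓
x: successors {s, v}; ◇(q ∨ □q) there: s:T, v:T. ✓
y: successors {s, u, v}; ◇(q ∨ □q) there: s:T, u:T, v:T. ✓
Satisfying worlds: {s, u, v, w, x, y}.

6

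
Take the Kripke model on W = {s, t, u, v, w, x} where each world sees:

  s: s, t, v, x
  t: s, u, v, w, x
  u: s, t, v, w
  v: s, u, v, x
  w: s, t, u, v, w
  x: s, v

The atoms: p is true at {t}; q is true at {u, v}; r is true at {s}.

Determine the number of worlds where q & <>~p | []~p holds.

s: q & <>~p is F, []~p is F. ✗
t: q & <>~p is F, []~p is T. ✓
u: q & <>~p is T, []~p is F. ✓
v: q & <>~p is T, []~p is T. ✓
w: q & <>~p is F, []~p is F. ✗
x: q & <>~p is F, []~p is T. ✓
Satisfying worlds: {t, u, v, x}.

4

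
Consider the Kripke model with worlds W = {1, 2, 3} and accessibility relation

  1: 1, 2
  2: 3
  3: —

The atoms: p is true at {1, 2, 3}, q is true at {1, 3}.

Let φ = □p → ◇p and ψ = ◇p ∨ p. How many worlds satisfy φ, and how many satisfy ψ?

For □p → ◇p:
1: □p is T, ◇p is T. ✓
2: □p is T, ◇p is T. ✓
3: □p is T, ◇p is F. ✗
— 2 worlds.
For ◇p ∨ p:
1: ◇p is T, p is T. ✓
2: ◇p is T, p is T. ✓
3: ◇p is F, p is T. ✓
— 3 worlds.

2 and 3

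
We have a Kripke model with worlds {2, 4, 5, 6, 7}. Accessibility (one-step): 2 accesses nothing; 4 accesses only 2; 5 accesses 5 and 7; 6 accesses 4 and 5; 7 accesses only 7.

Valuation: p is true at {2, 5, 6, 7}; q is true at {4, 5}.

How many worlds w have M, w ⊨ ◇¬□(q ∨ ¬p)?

2: no successors, so ◇¬□(q ∨ ¬p) fails. ✗
4: successors {2}; ¬□(q ∨ ¬p) there: 2:F. ✗
5: successors {5, 7}; ¬□(q ∨ ¬p) there: 5:T, 7:T. ✓
6: successors {4, 5}; ¬□(q ∨ ¬p) there: 4:T, 5:T. ✓
7: successors {7}; ¬□(q ∨ ¬p) there: 7:T. ✓
Satisfying worlds: {5, 6, 7}.

3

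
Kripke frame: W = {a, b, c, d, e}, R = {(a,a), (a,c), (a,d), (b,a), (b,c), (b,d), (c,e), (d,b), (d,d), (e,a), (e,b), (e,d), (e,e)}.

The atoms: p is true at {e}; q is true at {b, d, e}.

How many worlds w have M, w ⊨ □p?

a: successors {a, c, d}; p there: a:F, c:F, d:F. ✗
b: successors {a, c, d}; p there: a:F, c:F, d:F. ✗
c: successors {e}; p there: e:T. ✓
d: successors {b, d}; p there: b:F, d:F. ✗
e: successors {a, b, d, e}; p there: a:F, b:F, d:F, e:T. ✗
Satisfying worlds: {c}.

1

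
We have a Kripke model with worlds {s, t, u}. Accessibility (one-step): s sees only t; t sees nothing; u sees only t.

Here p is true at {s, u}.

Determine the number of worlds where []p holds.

1

s: successors {t}; p there: t:F. ✗
t: no successors, so []p holds vacuously. ✓
u: successors {t}; p there: t:F. ✗
Satisfying worlds: {t}.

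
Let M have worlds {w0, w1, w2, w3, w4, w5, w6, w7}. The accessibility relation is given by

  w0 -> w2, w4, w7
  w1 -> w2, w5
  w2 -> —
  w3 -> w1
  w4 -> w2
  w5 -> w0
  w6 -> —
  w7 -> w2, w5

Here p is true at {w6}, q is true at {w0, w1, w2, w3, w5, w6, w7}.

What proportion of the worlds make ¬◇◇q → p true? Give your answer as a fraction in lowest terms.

w0: ¬◇◇q is F, p is F. ✓
w1: ¬◇◇q is F, p is F. ✓
w2: ¬◇◇q is T, p is F. ✗
w3: ¬◇◇q is F, p is F. ✓
w4: ¬◇◇q is T, p is F. ✗
w5: ¬◇◇q is F, p is F. ✓
w6: ¬◇◇q is T, p is T. ✓
w7: ¬◇◇q is F, p is F. ✓
That's 6 of 8 worlds, so 6/8 = 3/4.

3/4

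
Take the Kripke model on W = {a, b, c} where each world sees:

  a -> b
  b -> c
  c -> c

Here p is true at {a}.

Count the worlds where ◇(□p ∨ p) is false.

3

a: successors {b}; □p ∨ p there: b:F. ✗
b: successors {c}; □p ∨ p there: c:F. ✗
c: successors {c}; □p ∨ p there: c:F. ✗
Satisfying worlds: ∅.
So ◇(□p ∨ p) fails at the other 3 worlds.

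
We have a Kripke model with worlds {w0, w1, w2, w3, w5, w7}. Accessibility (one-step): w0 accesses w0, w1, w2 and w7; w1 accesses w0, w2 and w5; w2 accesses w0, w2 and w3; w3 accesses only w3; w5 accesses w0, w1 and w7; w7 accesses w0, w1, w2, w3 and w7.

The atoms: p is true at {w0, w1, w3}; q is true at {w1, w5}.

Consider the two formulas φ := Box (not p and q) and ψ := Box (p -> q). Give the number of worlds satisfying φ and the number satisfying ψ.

For Box (not p and q):
w0: successors {w0, w1, w2, w7}; not p and q there: w0:F, w1:F, w2:F, w7:F. ✗
w1: successors {w0, w2, w5}; not p and q there: w0:F, w2:F, w5:T. ✗
w2: successors {w0, w2, w3}; not p and q there: w0:F, w2:F, w3:F. ✗
w3: successors {w3}; not p and q there: w3:F. ✗
w5: successors {w0, w1, w7}; not p and q there: w0:F, w1:F, w7:F. ✗
w7: successors {w0, w1, w2, w3, w7}; not p and q there: w0:F, w1:F, w2:F, w3:F, w7:F. ✗
— 0 worlds.
For Box (p -> q):
w0: successors {w0, w1, w2, w7}; p -> q there: w0:F, w1:T, w2:T, w7:T. ✗
w1: successors {w0, w2, w5}; p -> q there: w0:F, w2:T, w5:T. ✗
w2: successors {w0, w2, w3}; p -> q there: w0:F, w2:T, w3:F. ✗
w3: successors {w3}; p -> q there: w3:F. ✗
w5: successors {w0, w1, w7}; p -> q there: w0:F, w1:T, w7:T. ✗
w7: successors {w0, w1, w2, w3, w7}; p -> q there: w0:F, w1:T, w2:T, w3:F, w7:T. ✗
— 0 worlds.

0 and 0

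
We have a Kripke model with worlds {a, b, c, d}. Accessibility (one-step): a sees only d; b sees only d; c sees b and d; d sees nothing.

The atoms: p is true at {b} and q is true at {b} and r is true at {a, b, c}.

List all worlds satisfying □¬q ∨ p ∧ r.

a: □¬q is T, p ∧ r is F. ✓
b: □¬q is T, p ∧ r is T. ✓
c: □¬q is F, p ∧ r is F. ✗
d: □¬q is T, p ∧ r is F. ✓

{a, b, d}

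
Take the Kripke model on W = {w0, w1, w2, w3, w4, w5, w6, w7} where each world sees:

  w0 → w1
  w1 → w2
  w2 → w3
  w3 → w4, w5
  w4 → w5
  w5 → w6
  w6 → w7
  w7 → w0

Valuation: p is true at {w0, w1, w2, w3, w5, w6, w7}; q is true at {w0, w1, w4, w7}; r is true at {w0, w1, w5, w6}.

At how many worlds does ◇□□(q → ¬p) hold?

w0: successors {w1}; □□(q → ¬p) there: w1:T. ✓
w1: successors {w2}; □□(q → ¬p) there: w2:T. ✓
w2: successors {w3}; □□(q → ¬p) there: w3:T. ✓
w3: successors {w4, w5}; □□(q → ¬p) there: w4:T, w5:F. ✓
w4: successors {w5}; □□(q → ¬p) there: w5:F. ✗
w5: successors {w6}; □□(q → ¬p) there: w6:F. ✗
w6: successors {w7}; □□(q → ¬p) there: w7:F. ✗
w7: successors {w0}; □□(q → ¬p) there: w0:T. ✓
Satisfying worlds: {w0, w1, w2, w3, w7}.

5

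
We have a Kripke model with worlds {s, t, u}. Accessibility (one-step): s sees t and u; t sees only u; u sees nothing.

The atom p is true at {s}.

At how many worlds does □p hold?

1

s: successors {t, u}; p there: t:F, u:F. ✗
t: successors {u}; p there: u:F. ✗
u: no successors, so □p holds vacuously. ✓
Satisfying worlds: {u}.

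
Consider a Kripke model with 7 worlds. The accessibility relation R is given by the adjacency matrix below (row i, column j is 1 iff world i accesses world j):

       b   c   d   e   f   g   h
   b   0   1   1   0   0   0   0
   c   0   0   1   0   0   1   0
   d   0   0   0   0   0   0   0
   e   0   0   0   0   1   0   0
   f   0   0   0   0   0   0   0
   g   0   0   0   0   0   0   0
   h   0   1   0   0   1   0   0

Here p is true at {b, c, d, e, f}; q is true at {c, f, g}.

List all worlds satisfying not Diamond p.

b: Diamond p is T. ✗
c: Diamond p is T. ✗
d: Diamond p is F. ✓
e: Diamond p is T. ✗
f: Diamond p is F. ✓
g: Diamond p is F. ✓
h: Diamond p is T. ✗

{d, f, g}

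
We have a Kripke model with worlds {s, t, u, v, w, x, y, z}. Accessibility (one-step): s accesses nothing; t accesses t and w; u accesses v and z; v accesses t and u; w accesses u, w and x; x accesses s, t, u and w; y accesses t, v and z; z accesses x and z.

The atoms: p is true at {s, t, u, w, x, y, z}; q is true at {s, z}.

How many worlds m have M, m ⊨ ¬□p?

s: □p is T. ✗
t: □p is T. ✗
u: □p is F. ✓
v: □p is T. ✗
w: □p is T. ✗
x: □p is T. ✗
y: □p is F. ✓
z: □p is T. ✗
Satisfying worlds: {u, y}.

2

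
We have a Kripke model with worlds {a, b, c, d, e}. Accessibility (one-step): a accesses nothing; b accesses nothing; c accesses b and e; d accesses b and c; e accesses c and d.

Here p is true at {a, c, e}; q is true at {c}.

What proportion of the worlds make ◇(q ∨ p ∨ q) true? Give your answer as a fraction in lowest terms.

3/5

a: no successors, so ◇(q ∨ p ∨ q) fails. ✗
b: no successors, so ◇(q ∨ p ∨ q) fails. ✗
c: successors {b, e}; q ∨ p ∨ q there: b:F, e:T. ✓
d: successors {b, c}; q ∨ p ∨ q there: b:F, c:T. ✓
e: successors {c, d}; q ∨ p ∨ q there: c:T, d:F. ✓
That's 3 of 5 worlds, so 3/5.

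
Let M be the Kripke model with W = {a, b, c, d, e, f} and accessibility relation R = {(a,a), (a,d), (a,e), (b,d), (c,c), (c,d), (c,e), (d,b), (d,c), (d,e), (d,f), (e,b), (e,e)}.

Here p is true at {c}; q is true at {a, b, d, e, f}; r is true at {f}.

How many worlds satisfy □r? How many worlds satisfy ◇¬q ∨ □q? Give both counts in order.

1 and 6

For □r:
a: successors {a, d, e}; r there: a:F, d:F, e:F. ✗
b: successors {d}; r there: d:F. ✗
c: successors {c, d, e}; r there: c:F, d:F, e:F. ✗
d: successors {b, c, e, f}; r there: b:F, c:F, e:F, f:T. ✗
e: successors {b, e}; r there: b:F, e:F. ✗
f: no successors, so □r holds vacuously. ✓
— 1 world.
For ◇¬q ∨ □q:
a: ◇¬q is F, □q is T. ✓
b: ◇¬q is F, □q is T. ✓
c: ◇¬q is T, □q is F. ✓
d: ◇¬q is T, □q is F. ✓
e: ◇¬q is F, □q is T. ✓
f: ◇¬q is F, □q is T. ✓
— 6 worlds.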